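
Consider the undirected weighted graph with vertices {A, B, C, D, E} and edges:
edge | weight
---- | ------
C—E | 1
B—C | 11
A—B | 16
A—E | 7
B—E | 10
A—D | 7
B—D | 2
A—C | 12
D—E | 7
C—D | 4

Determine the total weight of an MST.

14

Kruskal's algorithm — process edges by increasing weight (ties by edge label):
C—E (1): add. Components now {A} {B} {C,E} {D}
B—D (2): add. Components now {A} {B,D} {C,E}
C—D (4): add. Components now {A} {B,C,D,E}
A—D (7): add. Components now {A,B,C,D,E}
MST edges: C—E, B—D, C—D, A—D; total weight 1+2+4+7 = 14.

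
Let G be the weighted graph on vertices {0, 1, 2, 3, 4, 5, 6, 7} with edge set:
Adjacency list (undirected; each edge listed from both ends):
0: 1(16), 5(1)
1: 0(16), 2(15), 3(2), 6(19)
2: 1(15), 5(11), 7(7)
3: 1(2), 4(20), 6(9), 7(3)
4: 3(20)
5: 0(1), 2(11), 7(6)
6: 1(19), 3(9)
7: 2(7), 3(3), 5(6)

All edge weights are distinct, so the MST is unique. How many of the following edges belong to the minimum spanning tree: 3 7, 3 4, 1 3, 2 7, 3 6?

5

Kruskal: consider edges lightest-first.
0 5 (1): add — endpoints in different components.
1 3 (2): add — endpoints in different components.
3 7 (3): add — endpoints in different components.
5 7 (6): add — endpoints in different components.
2 7 (7): add — endpoints in different components.
3 6 (9): add — endpoints in different components.
2 5 (11): skip — 2 and 5 already connected.
1 2 (15): skip — 1 and 2 already connected.
0 1 (16): skip — 0 and 1 already connected.
1 6 (19): skip — 1 and 6 already connected.
3 4 (20): add — endpoints in different components.
MST edge set: {0 5, 1 3, 3 7, 5 7, 2 7, 3 6, 3 4}.
Of the listed edges, {3 7, 3 4, 1 3, 2 7, 3 6} are in the MST → 5.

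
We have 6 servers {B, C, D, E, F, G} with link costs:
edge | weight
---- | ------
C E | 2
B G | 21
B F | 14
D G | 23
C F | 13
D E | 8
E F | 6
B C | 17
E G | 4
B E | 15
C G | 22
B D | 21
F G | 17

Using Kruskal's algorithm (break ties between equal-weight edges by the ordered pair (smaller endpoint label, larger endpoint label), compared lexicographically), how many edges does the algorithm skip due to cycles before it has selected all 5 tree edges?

Kruskal's algorithm — process edges by increasing weight (ties by edge label):
C E (2): add. Components now {B} {C,E} {D} {F} {G}
E G (4): add. Components now {B} {C,E,G} {D} {F}
E F (6): add. Components now {B} {C,E,F,G} {D}
D E (8): add. Components now {B} {C,D,E,F,G}
C F (13): skip — C and F already connected.
B F (14): add. Components now {B,C,D,E,F,G}
Edges rejected before the tree was complete: 1.

1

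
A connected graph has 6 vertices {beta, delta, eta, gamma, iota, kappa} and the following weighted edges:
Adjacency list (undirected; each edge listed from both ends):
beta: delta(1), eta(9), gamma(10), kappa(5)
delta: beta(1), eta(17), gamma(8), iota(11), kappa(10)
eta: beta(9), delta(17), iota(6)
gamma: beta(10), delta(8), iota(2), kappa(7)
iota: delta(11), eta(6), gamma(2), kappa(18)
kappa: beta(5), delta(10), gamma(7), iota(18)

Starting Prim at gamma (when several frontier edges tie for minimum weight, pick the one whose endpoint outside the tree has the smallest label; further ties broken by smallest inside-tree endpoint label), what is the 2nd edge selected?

Grow the tree from gamma using Prim:
Step 1: frontier [gamma–iota 2, gamma–kappa 7, delta–gamma 8, beta–gamma 10] → take gamma–iota (2); add iota.
Step 2: frontier [gamma–kappa 7, delta–gamma 8, beta–gamma 10, eta–iota 6, delta–iota 11, iota–kappa 18] → take eta–iota (6); add eta.
Step 3: frontier [beta–eta 9, delta–eta 17, gamma–kappa 7, delta–gamma 8, beta–gamma 10, delta–iota 11, iota–kappa 18] → take gamma–kappa (7); add kappa.
Step 4: frontier [beta–eta 9, delta–eta 17, delta–gamma 8, beta–gamma 10, delta–iota 11, beta–kappa 5, delta–kappa 10] → take beta–kappa (5); add beta.
Step 5: frontier [beta–delta 1, delta–eta 17, delta–gamma 8, delta–iota 11, delta–kappa 10] → take beta–delta (1); add delta.
The 2nd edge added is eta–iota.

eta-iota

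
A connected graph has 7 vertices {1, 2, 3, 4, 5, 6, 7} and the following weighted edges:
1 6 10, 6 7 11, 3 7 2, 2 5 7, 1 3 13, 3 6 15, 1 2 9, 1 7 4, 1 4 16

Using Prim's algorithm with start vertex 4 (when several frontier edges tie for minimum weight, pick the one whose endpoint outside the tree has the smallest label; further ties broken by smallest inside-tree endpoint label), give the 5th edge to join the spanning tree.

2-5

Grow the tree from 4 using Prim:
Step 1: frontier [1 4 16] → take 1 4 (16); add 1.
Step 2: frontier [1 7 4, 1 2 9, 1 6 10, 1 3 13] → take 1 7 (4); add 7.
Step 3: frontier [1 2 9, 1 6 10, 1 3 13, 3 7 2, 6 7 11] → take 3 7 (2); add 3.
Step 4: frontier [1 2 9, 1 6 10, 3 6 15, 6 7 11] → take 1 2 (9); add 2.
Step 5: frontier [1 6 10, 2 5 7, 3 6 15, 6 7 11] → take 2 5 (7); add 5.
Step 6: frontier [1 6 10, 3 6 15, 6 7 11] → take 1 6 (10); add 6.
The 5th edge added is 2 5.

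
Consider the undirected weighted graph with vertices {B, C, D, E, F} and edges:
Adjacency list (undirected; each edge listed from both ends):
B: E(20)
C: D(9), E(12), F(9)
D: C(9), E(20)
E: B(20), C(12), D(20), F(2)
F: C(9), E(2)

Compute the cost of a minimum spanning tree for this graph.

40

Kruskal: consider edges lightest-first.
E F (2): add — endpoints in different components.
C D (9): add — endpoints in different components.
C F (9): add — endpoints in different components.
C E (12): skip — C and E already connected.
B E (20): add — endpoints in different components.
MST edges: E F, C D, C F, B E; total weight 2+9+9+20 = 40.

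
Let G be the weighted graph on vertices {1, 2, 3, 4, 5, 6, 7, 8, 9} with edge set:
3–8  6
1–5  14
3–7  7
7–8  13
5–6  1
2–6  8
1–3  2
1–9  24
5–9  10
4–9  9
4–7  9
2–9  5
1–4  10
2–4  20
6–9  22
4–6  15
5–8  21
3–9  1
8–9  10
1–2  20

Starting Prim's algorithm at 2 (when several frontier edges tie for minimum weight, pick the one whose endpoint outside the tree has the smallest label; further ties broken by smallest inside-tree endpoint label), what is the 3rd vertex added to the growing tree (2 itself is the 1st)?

Prim's algorithm from 2:
Step 1: cheapest edge leaving the tree is 2–9 (5); add 9.
Step 2: cheapest edge leaving the tree is 3–9 (1); add 3.
Step 3: cheapest edge leaving the tree is 1–3 (2); add 1.
Step 4: cheapest edge leaving the tree is 3–8 (6); add 8.
Step 5: cheapest edge leaving the tree is 3–7 (7); add 7.
Step 6: cheapest edge leaving the tree is 2–6 (8); add 6.
Step 7: cheapest edge leaving the tree is 5–6 (1); add 5.
Step 8: cheapest edge leaving the tree is 4–7 (9); add 4.
Vertex order: 2, 9, 3, 1, 8, 7, 6, 5, 4. The 3rd vertex is 3.

3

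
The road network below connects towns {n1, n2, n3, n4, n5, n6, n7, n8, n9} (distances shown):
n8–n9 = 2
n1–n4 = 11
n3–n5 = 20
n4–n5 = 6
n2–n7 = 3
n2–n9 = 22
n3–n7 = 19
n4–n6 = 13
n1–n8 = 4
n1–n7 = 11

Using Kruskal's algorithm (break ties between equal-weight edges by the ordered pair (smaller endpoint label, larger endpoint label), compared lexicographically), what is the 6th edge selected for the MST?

n1-n7

Kruskal's algorithm — process edges by increasing weight (ties by edge label):
n8–n9 (2): add — endpoints in different components.
n2–n7 (3): add — endpoints in different components.
n1–n8 (4): add — endpoints in different components.
n4–n5 (6): add — endpoints in different components.
n1–n4 (11): add — endpoints in different components.
n1–n7 (11): add — endpoints in different components.
n4–n6 (13): add — endpoints in different components.
n3–n7 (19): add — endpoints in different components.
The 6th edge added is n1–n7.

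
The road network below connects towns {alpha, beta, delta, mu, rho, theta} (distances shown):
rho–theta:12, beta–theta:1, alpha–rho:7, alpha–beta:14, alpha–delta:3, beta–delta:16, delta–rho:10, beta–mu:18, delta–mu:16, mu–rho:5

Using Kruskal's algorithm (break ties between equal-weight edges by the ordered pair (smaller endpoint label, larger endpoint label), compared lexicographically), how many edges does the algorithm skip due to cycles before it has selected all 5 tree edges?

1

Kruskal's algorithm — process edges by increasing weight (ties by edge label):
beta–theta (1): add — endpoints in different components.
alpha–delta (3): add — endpoints in different components.
mu–rho (5): add — endpoints in different components.
alpha–rho (7): add — endpoints in different components.
delta–rho (10): skip — delta and rho already connected.
rho–theta (12): add — endpoints in different components.
Edges rejected before the tree was complete: 1.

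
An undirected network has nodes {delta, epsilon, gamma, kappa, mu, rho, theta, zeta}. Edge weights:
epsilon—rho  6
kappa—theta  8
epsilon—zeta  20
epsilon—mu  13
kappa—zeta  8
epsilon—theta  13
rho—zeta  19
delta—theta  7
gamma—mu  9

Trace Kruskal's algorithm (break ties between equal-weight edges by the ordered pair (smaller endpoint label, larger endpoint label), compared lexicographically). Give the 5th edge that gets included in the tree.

gamma-mu

Kruskal: consider edges lightest-first.
epsilon—rho (6): add — endpoints in different components.
delta—theta (7): add — endpoints in different components.
kappa—theta (8): add — endpoints in different components.
kappa—zeta (8): add — endpoints in different components.
gamma—mu (9): add — endpoints in different components.
epsilon—mu (13): add — endpoints in different components.
epsilon—theta (13): add — endpoints in different components.
The 5th edge added is gamma—mu.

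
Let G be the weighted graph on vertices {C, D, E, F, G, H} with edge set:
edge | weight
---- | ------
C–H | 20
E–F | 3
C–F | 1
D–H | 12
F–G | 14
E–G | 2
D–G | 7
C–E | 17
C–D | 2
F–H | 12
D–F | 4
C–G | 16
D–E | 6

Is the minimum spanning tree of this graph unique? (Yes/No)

No

Sort edges by weight, then run Kruskal:
C–F (1): add. Components now {C,F} {D} {E} {G} {H}
C–D (2): add. Components now {C,D,F} {E} {G} {H}
E–G (2): add. Components now {C,D,F} {E,G} {H}
E–F (3): add. Components now {C,D,E,F,G} {H}
D–F (4): skip — D and F already connected.
D–E (6): skip — D and E already connected.
D–G (7): skip — D and G already connected.
D–H (12): add. Components now {C,D,E,F,G,H}
Non-tree edge F–H has weight 12, equal to the heaviest edge on its tree cycle — swapping gives another MST of the same weight. Not unique.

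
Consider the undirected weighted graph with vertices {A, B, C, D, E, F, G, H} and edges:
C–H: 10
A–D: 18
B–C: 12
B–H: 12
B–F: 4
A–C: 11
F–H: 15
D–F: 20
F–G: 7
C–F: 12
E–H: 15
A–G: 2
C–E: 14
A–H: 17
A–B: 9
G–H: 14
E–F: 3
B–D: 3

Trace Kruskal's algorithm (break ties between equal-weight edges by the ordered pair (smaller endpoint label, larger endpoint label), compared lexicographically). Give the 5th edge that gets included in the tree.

Kruskal's algorithm — process edges by increasing weight (ties by edge label):
A–G (2): add — endpoints in different components.
B–D (3): add — endpoints in different components.
E–F (3): add — endpoints in different components.
B–F (4): add — endpoints in different components.
F–G (7): add — endpoints in different components.
A–B (9): skip — A and B already connected.
C–H (10): add — endpoints in different components.
A–C (11): add — endpoints in different components.
The 5th edge added is F–G.

F-G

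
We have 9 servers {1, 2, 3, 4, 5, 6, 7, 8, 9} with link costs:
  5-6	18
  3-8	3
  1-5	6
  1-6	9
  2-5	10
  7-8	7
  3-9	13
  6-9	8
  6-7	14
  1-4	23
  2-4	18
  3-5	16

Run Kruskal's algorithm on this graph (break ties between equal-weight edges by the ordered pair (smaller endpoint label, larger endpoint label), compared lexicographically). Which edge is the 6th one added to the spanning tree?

Kruskal: consider edges lightest-first.
3-8 (3): add — endpoints in different components.
1-5 (6): add — endpoints in different components.
7-8 (7): add — endpoints in different components.
6-9 (8): add — endpoints in different components.
1-6 (9): add — endpoints in different components.
2-5 (10): add — endpoints in different components.
3-9 (13): add — endpoints in different components.
6-7 (14): skip — 6 and 7 already connected.
3-5 (16): skip — 3 and 5 already connected.
2-4 (18): add — endpoints in different components.
The 6th edge added is 2-5.

2-5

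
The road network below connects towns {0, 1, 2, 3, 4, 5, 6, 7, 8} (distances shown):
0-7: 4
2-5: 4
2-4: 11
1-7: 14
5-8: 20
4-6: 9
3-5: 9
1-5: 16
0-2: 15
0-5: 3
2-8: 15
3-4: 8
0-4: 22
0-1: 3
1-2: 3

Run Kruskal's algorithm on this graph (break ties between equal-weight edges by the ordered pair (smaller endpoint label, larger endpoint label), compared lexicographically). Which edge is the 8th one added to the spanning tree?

Kruskal: consider edges lightest-first.
0-1 (3): add — endpoints in different components.
0-5 (3): add — endpoints in different components.
1-2 (3): add — endpoints in different components.
0-7 (4): add — endpoints in different components.
2-5 (4): skip — 2 and 5 already connected.
3-4 (8): add — endpoints in different components.
3-5 (9): add — endpoints in different components.
4-6 (9): add — endpoints in different components.
2-4 (11): skip — 2 and 4 already connected.
1-7 (14): skip — 1 and 7 already connected.
0-2 (15): skip — 0 and 2 already connected.
2-8 (15): add — endpoints in different components.
The 8th edge added is 2-8.

2-8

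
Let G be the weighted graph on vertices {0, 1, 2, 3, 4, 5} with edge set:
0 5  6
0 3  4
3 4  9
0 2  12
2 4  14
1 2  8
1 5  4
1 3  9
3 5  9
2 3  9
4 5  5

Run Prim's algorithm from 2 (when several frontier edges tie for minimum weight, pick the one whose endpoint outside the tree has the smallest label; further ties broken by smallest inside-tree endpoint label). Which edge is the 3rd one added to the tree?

Grow the tree from 2 using Prim:
Step 1: cheapest edge leaving the tree is 1 2 (8); add 1.
Step 2: cheapest edge leaving the tree is 1 5 (4); add 5.
Step 3: cheapest edge leaving the tree is 4 5 (5); add 4.
Step 4: cheapest edge leaving the tree is 0 5 (6); add 0.
Step 5: cheapest edge leaving the tree is 0 3 (4); add 3.
The 3rd edge added is 4 5.

4-5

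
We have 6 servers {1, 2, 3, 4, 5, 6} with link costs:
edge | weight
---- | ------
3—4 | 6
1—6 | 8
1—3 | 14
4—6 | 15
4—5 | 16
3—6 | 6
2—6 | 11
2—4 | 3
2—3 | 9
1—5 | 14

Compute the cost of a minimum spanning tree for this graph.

Prim, starting at 6.
Step 1: cheapest edge leaving the tree is 3—6 (6); add 3.
Step 2: cheapest edge leaving the tree is 3—4 (6); add 4.
Step 3: cheapest edge leaving the tree is 2—4 (3); add 2.
Step 4: cheapest edge leaving the tree is 1—6 (8); add 1.
Step 5: cheapest edge leaving the tree is 1—5 (14); add 5.
MST edges: 3—6, 3—4, 2—4, 1—6, 1—5; total weight 6+6+3+8+14 = 37.

37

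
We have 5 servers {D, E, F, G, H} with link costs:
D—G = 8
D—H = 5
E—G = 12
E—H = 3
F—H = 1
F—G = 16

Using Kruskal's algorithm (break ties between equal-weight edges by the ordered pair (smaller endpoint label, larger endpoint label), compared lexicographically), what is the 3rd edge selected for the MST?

D-H

Sort edges by weight, then run Kruskal:
F—H (1): add. Components now {D} {E} {F,H} {G}
E—H (3): add. Components now {D} {E,F,H} {G}
D—H (5): add. Components now {D,E,F,H} {G}
D—G (8): add. Components now {D,E,F,G,H}
The 3rd edge added is D—H.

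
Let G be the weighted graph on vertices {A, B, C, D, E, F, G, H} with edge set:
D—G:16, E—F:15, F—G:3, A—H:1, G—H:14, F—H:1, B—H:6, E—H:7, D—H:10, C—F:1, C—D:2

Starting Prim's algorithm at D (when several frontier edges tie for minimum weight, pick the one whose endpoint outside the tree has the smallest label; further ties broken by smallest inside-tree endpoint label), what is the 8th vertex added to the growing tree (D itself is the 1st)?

Grow the tree from D using Prim:
Step 1: frontier [C—D 2, D—H 10, D—G 16] → take C—D (2); add C.
Step 2: frontier [C—F 1, D—H 10, D—G 16] → take C—F (1); add F.
Step 3: frontier [D—H 10, D—G 16, F—H 1, F—G 3, E—F 15] → take F—H (1); add H.
Step 4: frontier [D—G 16, F—G 3, E—F 15, A—H 1, B—H 6, E—H 7, G—H 14] → take A—H (1); add A.
Step 5: frontier [D—G 16, F—G 3, E—F 15, B—H 6, E—H 7, G—H 14] → take F—G (3); add G.
Step 6: frontier [E—F 15, B—H 6, E—H 7] → take B—H (6); add B.
Step 7: frontier [E—F 15, E—H 7] → take E—H (7); add E.
Vertex order: D, C, F, H, A, G, B, E. The 8th vertex is E.

E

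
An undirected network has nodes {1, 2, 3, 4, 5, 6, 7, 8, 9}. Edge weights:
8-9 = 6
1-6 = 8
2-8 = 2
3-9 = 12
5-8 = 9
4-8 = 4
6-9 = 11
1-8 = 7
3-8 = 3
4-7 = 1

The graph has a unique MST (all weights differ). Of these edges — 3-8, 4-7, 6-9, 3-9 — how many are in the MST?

2

Kruskal's algorithm — process edges by increasing weight (ties by edge label):
4-7 (1): add — endpoints in different components.
2-8 (2): add — endpoints in different components.
3-8 (3): add — endpoints in different components.
4-8 (4): add — endpoints in different components.
8-9 (6): add — endpoints in different components.
1-8 (7): add — endpoints in different components.
1-6 (8): add — endpoints in different components.
5-8 (9): add — endpoints in different components.
MST edge set: {4-7, 2-8, 3-8, 4-8, 8-9, 1-8, 1-6, 5-8}.
Of the listed edges, {3-8, 4-7} are in the MST → 2.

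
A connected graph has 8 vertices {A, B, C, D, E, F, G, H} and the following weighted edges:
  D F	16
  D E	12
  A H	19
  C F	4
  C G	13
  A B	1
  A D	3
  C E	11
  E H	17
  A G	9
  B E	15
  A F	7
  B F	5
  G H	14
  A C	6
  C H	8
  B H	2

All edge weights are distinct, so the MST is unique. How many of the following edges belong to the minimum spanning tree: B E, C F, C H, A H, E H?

Kruskal: consider edges lightest-first.
A B (1): add — endpoints in different components.
B H (2): add — endpoints in different components.
A D (3): add — endpoints in different components.
C F (4): add — endpoints in different components.
B F (5): add — endpoints in different components.
A C (6): skip — A and C already connected.
A F (7): skip — A and F already connected.
C H (8): skip — C and H already connected.
A G (9): add — endpoints in different components.
C E (11): add — endpoints in different components.
MST edge set: {A B, B H, A D, C F, B F, A G, C E}.
Of the listed edges, {C F} are in the MST → 1.

1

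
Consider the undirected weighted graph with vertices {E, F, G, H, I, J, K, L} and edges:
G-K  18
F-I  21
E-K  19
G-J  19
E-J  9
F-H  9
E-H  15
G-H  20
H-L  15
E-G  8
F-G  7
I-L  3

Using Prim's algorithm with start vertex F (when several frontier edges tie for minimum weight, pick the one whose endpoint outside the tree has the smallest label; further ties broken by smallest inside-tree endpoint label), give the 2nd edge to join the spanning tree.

E-G

Prim's algorithm from F:
Step 1: frontier [F-G 7, F-H 9, F-I 21] → take F-G (7); add G.
Step 2: frontier [F-H 9, F-I 21, E-G 8, G-K 18, G-J 19, G-H 20] → take E-G (8); add E.
Step 3: frontier [E-J 9, E-H 15, E-K 19, F-H 9, F-I 21, G-K 18, G-J 19, G-H 20] → take F-H (9); add H.
Step 4: frontier [E-J 9, E-K 19, F-I 21, G-K 18, G-J 19, H-L 15] → take E-J (9); add J.
Step 5: frontier [E-K 19, F-I 21, G-K 18, H-L 15] → take H-L (15); add L.
Step 6: frontier [E-K 19, F-I 21, G-K 18, I-L 3] → take I-L (3); add I.
Step 7: frontier [E-K 19, G-K 18] → take G-K (18); add K.
The 2nd edge added is E-G.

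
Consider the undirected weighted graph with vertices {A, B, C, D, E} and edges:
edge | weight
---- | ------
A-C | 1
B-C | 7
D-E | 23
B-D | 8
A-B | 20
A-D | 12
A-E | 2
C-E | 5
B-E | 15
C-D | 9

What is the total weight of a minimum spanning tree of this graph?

Sort edges by weight, then run Kruskal:
A-C (1): add. Components now {A,C} {B} {D} {E}
A-E (2): add. Components now {A,C,E} {B} {D}
C-E (5): skip — C and E already connected.
B-C (7): add. Components now {A,B,C,E} {D}
B-D (8): add. Components now {A,B,C,D,E}
MST edges: A-C, A-E, B-C, B-D; total weight 1+2+7+8 = 18.

18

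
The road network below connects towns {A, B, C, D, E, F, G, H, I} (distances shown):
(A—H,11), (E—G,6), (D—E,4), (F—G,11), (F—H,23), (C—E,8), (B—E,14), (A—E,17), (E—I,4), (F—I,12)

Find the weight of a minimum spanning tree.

Grow the tree from F using Prim:
Step 1: frontier [F—G 11, F—I 12, F—H 23] → take F—G (11); add G.
Step 2: frontier [F—I 12, F—H 23, E—G 6] → take E—G (6); add E.
Step 3: frontier [D—E 4, E—I 4, C—E 8, B—E 14, A—E 17, F—I 12, F—H 23] → take D—E (4); add D.
Step 4: frontier [E—I 4, C—E 8, B—E 14, A—E 17, F—I 12, F—H 23] → take E—I (4); add I.
Step 5: frontier [C—E 8, B—E 14, A—E 17, F—H 23] → take C—E (8); add C.
Step 6: frontier [B—E 14, A—E 17, F—H 23] → take B—E (14); add B.
Step 7: frontier [A—E 17, F—H 23] → take A—E (17); add A.
Step 8: frontier [A—H 11, F—H 23] → take A—H (11); add H.
MST edges: F—G, E—G, D—E, E—I, C—E, B—E, A—E, A—H; total weight 11+6+4+4+8+14+17+11 = 75.

75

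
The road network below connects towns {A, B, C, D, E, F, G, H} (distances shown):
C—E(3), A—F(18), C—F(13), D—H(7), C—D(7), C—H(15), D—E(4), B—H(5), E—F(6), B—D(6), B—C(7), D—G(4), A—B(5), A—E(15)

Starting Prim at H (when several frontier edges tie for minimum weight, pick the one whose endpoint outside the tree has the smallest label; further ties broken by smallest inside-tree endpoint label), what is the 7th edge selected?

Prim's algorithm from H:
Step 1: frontier [B—H 5, D—H 7, C—H 15] → take B—H (5); add B.
Step 2: frontier [A—B 5, B—D 6, B—C 7, D—H 7, C—H 15] → take A—B (5); add A.
Step 3: frontier [A—E 15, A—F 18, B—D 6, B—C 7, D—H 7, C—H 15] → take B—D (6); add D.
Step 4: frontier [A—E 15, A—F 18, B—C 7, D—E 4, D—G 4, C—D 7, C—H 15] → take D—E (4); add E.
Step 5: frontier [A—F 18, B—C 7, D—G 4, C—D 7, C—E 3, E—F 6, C—H 15] → take C—E (3); add C.
Step 6: frontier [A—F 18, C—F 13, D—G 4, E—F 6] → take D—G (4); add G.
Step 7: frontier [A—F 18, C—F 13, E—F 6] → take E—F (6); add F.
The 7th edge added is E—F.

E-F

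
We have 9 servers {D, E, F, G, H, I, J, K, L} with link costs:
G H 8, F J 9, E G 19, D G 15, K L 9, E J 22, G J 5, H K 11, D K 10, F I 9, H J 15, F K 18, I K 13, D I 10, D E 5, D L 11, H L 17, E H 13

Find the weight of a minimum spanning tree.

Prim's algorithm from K:
Step 1: cheapest edge leaving the tree is K L (9); add L.
Step 2: cheapest edge leaving the tree is D K (10); add D.
Step 3: cheapest edge leaving the tree is D E (5); add E.
Step 4: cheapest edge leaving the tree is D I (10); add I.
Step 5: cheapest edge leaving the tree is F I (9); add F.
Step 6: cheapest edge leaving the tree is F J (9); add J.
Step 7: cheapest edge leaving the tree is G J (5); add G.
Step 8: cheapest edge leaving the tree is G H (8); add H.
MST edges: K L, D K, D E, D I, F I, F J, G J, G H; total weight 9+10+5+10+9+9+5+8 = 65.

65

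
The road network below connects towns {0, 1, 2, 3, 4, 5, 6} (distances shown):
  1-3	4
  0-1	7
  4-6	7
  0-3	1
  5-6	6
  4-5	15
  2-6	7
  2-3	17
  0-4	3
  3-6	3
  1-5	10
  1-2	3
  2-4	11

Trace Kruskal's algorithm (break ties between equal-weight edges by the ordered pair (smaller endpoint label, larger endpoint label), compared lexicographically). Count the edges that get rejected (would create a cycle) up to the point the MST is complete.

0

Sort edges by weight, then run Kruskal:
0-3 (1): add — endpoints in different components.
0-4 (3): add — endpoints in different components.
1-2 (3): add — endpoints in different components.
3-6 (3): add — endpoints in different components.
1-3 (4): add — endpoints in different components.
5-6 (6): add — endpoints in different components.
Edges rejected before the tree was complete: 0.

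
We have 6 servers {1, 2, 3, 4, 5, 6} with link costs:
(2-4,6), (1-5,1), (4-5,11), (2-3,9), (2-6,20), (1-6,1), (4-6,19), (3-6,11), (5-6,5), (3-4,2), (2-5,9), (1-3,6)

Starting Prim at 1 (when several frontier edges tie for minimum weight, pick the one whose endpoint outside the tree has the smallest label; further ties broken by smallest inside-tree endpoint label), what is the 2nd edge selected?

1-6

Grow the tree from 1 using Prim:
Step 1: frontier [1-5 1, 1-6 1, 1-3 6] → take 1-5 (1); add 5.
Step 2: frontier [1-6 1, 1-3 6, 5-6 5, 2-5 9, 4-5 11] → take 1-6 (1); add 6.
Step 3: frontier [1-3 6, 2-5 9, 4-5 11, 3-6 11, 4-6 19, 2-6 20] → take 1-3 (6); add 3.
Step 4: frontier [3-4 2, 2-3 9, 2-5 9, 4-5 11, 4-6 19, 2-6 20] → take 3-4 (2); add 4.
Step 5: frontier [2-3 9, 2-4 6, 2-5 9, 2-6 20] → take 2-4 (6); add 2.
The 2nd edge added is 1-6.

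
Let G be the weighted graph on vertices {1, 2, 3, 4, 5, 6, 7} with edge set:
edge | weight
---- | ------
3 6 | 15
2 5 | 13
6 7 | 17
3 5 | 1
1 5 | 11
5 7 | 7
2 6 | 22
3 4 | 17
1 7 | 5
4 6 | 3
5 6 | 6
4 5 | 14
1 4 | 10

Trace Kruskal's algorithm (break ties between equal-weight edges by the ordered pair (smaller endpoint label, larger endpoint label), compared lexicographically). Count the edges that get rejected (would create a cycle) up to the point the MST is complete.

Kruskal: consider edges lightest-first.
3 5 (1): add — endpoints in different components.
4 6 (3): add — endpoints in different components.
1 7 (5): add — endpoints in different components.
5 6 (6): add — endpoints in different components.
5 7 (7): add — endpoints in different components.
1 4 (10): skip — 1 and 4 already connected.
1 5 (11): skip — 1 and 5 already connected.
2 5 (13): add — endpoints in different components.
Edges rejected before the tree was complete: 2.

2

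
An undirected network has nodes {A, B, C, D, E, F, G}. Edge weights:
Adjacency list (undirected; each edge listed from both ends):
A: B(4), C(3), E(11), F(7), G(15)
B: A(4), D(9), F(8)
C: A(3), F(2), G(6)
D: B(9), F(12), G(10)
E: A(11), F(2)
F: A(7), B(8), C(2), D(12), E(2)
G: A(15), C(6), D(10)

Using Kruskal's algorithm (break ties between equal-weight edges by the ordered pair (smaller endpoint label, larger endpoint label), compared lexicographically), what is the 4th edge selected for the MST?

Kruskal: consider edges lightest-first.
C—F (2): add — endpoints in different components.
E—F (2): add — endpoints in different components.
A—C (3): add — endpoints in different components.
A—B (4): add — endpoints in different components.
C—G (6): add — endpoints in different components.
A—F (7): skip — A and F already connected.
B—F (8): skip — B and F already connected.
B—D (9): add — endpoints in different components.
The 4th edge added is A—B.

A-B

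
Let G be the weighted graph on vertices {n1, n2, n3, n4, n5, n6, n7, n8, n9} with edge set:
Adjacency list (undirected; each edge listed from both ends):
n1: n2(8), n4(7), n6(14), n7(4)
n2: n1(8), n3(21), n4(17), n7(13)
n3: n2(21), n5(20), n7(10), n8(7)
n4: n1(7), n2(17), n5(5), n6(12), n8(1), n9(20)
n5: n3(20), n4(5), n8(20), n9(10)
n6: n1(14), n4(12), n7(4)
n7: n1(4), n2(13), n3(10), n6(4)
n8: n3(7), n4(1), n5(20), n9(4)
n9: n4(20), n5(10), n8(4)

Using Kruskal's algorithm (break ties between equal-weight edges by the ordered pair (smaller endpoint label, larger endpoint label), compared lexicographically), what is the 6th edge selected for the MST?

n1-n4

Kruskal: consider edges lightest-first.
n4-n8 (1): add — endpoints in different components.
n1-n7 (4): add — endpoints in different components.
n6-n7 (4): add — endpoints in different components.
n8-n9 (4): add — endpoints in different components.
n4-n5 (5): add — endpoints in different components.
n1-n4 (7): add — endpoints in different components.
n3-n8 (7): add — endpoints in different components.
n1-n2 (8): add — endpoints in different components.
The 6th edge added is n1-n4.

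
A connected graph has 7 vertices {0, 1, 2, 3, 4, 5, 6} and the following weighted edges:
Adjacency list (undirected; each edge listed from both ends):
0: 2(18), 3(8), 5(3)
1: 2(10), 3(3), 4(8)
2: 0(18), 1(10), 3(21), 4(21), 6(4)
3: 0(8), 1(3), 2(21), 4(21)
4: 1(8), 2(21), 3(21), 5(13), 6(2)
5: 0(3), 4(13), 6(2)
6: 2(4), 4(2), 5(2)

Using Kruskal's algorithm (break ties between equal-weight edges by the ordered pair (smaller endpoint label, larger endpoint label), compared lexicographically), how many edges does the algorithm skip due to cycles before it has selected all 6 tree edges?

0

Sort edges by weight, then run Kruskal:
4-6 (2): add. Components now {0} {1} {2} {3} {4,6} {5}
5-6 (2): add. Components now {0} {1} {2} {3} {4,5,6}
0-5 (3): add. Components now {0,4,5,6} {1} {2} {3}
1-3 (3): add. Components now {0,4,5,6} {1,3} {2}
2-6 (4): add. Components now {0,2,4,5,6} {1,3}
0-3 (8): add. Components now {0,1,2,3,4,5,6}
Edges rejected before the tree was complete: 0.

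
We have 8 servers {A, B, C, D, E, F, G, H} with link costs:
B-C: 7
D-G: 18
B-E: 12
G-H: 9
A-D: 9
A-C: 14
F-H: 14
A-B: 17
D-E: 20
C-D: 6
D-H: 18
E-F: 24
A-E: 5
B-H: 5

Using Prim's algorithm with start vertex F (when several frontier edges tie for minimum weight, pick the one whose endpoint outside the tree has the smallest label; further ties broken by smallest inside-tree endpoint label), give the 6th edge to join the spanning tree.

Prim's algorithm from F:
Step 1: frontier [F-H 14, E-F 24] → take F-H (14); add H.
Step 2: frontier [E-F 24, B-H 5, G-H 9, D-H 18] → take B-H (5); add B.
Step 3: frontier [B-C 7, B-E 12, A-B 17, E-F 24, G-H 9, D-H 18] → take B-C (7); add C.
Step 4: frontier [B-E 12, A-B 17, C-D 6, A-C 14, E-F 24, G-H 9, D-H 18] → take C-D (6); add D.
Step 5: frontier [B-E 12, A-B 17, A-C 14, A-D 9, D-G 18, D-E 20, E-F 24, G-H 9] → take A-D (9); add A.
Step 6: frontier [A-E 5, B-E 12, D-G 18, D-E 20, E-F 24, G-H 9] → take A-E (5); add E.
Step 7: frontier [D-G 18, G-H 9] → take G-H (9); add G.
The 6th edge added is A-E.

A-E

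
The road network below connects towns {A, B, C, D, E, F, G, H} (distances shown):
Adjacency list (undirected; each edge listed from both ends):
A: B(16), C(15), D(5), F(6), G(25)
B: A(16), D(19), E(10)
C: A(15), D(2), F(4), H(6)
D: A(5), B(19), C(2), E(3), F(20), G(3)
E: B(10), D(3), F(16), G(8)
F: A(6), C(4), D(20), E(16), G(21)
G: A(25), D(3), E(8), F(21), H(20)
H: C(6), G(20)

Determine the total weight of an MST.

Prim's algorithm from D:
Step 1: cheapest edge leaving the tree is C—D (2); add C.
Step 2: cheapest edge leaving the tree is D—E (3); add E.
Step 3: cheapest edge leaving the tree is D—G (3); add G.
Step 4: cheapest edge leaving the tree is C—F (4); add F.
Step 5: cheapest edge leaving the tree is A—D (5); add A.
Step 6: cheapest edge leaving the tree is C—H (6); add H.
Step 7: cheapest edge leaving the tree is B—E (10); add B.
MST edges: C—D, D—E, D—G, C—F, A—D, C—H, B—E; total weight 2+3+3+4+5+6+10 = 33.

33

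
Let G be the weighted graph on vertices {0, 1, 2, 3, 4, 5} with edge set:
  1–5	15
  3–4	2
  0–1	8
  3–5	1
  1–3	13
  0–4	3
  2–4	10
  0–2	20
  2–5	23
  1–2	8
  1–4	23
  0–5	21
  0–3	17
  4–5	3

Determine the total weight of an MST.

Prim's algorithm from 1:
Step 1: cheapest edge leaving the tree is 0–1 (8); add 0.
Step 2: cheapest edge leaving the tree is 0–4 (3); add 4.
Step 3: cheapest edge leaving the tree is 3–4 (2); add 3.
Step 4: cheapest edge leaving the tree is 3–5 (1); add 5.
Step 5: cheapest edge leaving the tree is 1–2 (8); add 2.
MST edges: 0–1, 0–4, 3–4, 3–5, 1–2; total weight 8+3+2+1+8 = 22.

22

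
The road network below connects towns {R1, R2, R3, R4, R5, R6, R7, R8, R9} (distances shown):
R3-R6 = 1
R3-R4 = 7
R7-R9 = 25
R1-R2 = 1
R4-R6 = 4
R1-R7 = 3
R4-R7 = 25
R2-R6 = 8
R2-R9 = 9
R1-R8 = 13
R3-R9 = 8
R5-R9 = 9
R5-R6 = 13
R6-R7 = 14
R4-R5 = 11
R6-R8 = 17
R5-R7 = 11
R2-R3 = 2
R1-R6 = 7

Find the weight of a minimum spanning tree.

41

Grow the tree from R7 using Prim:
Step 1: cheapest edge leaving the tree is R1-R7 (3); add R1.
Step 2: cheapest edge leaving the tree is R1-R2 (1); add R2.
Step 3: cheapest edge leaving the tree is R2-R3 (2); add R3.
Step 4: cheapest edge leaving the tree is R3-R6 (1); add R6.
Step 5: cheapest edge leaving the tree is R4-R6 (4); add R4.
Step 6: cheapest edge leaving the tree is R3-R9 (8); add R9.
Step 7: cheapest edge leaving the tree is R5-R9 (9); add R5.
Step 8: cheapest edge leaving the tree is R1-R8 (13); add R8.
MST edges: R1-R7, R1-R2, R2-R3, R3-R6, R4-R6, R3-R9, R5-R9, R1-R8; total weight 3+1+2+1+4+8+9+13 = 41.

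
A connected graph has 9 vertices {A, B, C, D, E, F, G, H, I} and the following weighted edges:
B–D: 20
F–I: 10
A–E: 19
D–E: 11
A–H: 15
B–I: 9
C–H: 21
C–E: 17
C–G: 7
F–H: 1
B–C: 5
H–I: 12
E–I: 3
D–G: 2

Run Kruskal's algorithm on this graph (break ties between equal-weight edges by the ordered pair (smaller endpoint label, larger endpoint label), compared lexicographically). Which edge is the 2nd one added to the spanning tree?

D-G

Sort edges by weight, then run Kruskal:
F–H (1): add — endpoints in different components.
D–G (2): add — endpoints in different components.
E–I (3): add — endpoints in different components.
B–C (5): add — endpoints in different components.
C–G (7): add — endpoints in different components.
B–I (9): add — endpoints in different components.
F–I (10): add — endpoints in different components.
D–E (11): skip — D and E already connected.
H–I (12): skip — H and I already connected.
A–H (15): add — endpoints in different components.
The 2nd edge added is D–G.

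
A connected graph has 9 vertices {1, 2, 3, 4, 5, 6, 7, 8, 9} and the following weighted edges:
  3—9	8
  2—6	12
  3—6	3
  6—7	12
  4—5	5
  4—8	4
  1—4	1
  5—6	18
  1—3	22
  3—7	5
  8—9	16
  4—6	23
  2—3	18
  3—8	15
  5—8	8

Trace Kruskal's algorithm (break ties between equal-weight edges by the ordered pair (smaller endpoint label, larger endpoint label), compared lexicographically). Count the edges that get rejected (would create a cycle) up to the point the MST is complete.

2

Kruskal: consider edges lightest-first.
1—4 (1): add — endpoints in different components.
3—6 (3): add — endpoints in different components.
4—8 (4): add — endpoints in different components.
3—7 (5): add — endpoints in different components.
4—5 (5): add — endpoints in different components.
3—9 (8): add — endpoints in different components.
5—8 (8): skip — 5 and 8 already connected.
2—6 (12): add — endpoints in different components.
6—7 (12): skip — 6 and 7 already connected.
3—8 (15): add — endpoints in different components.
Edges rejected before the tree was complete: 2.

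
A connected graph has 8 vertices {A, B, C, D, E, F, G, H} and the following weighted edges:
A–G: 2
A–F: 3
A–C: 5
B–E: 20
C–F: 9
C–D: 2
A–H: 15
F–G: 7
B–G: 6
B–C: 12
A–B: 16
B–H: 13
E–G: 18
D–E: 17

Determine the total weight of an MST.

48

Prim's algorithm from H:
Step 1: cheapest edge leaving the tree is B–H (13); add B.
Step 2: cheapest edge leaving the tree is B–G (6); add G.
Step 3: cheapest edge leaving the tree is A–G (2); add A.
Step 4: cheapest edge leaving the tree is A–F (3); add F.
Step 5: cheapest edge leaving the tree is A–C (5); add C.
Step 6: cheapest edge leaving the tree is C–D (2); add D.
Step 7: cheapest edge leaving the tree is D–E (17); add E.
MST edges: B–H, B–G, A–G, A–F, A–C, C–D, D–E; total weight 13+6+2+3+5+2+17 = 48.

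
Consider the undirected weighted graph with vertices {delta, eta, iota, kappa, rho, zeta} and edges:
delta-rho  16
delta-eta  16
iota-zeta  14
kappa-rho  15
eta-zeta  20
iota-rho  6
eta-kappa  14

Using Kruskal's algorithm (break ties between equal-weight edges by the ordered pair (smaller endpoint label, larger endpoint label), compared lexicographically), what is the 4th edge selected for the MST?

Kruskal's algorithm — process edges by increasing weight (ties by edge label):
iota-rho (6): add. Components now {kappa} {zeta} {iota,rho} {delta} {eta}
eta-kappa (14): add. Components now {eta,kappa} {zeta} {iota,rho} {delta}
iota-zeta (14): add. Components now {eta,kappa} {iota,rho,zeta} {delta}
kappa-rho (15): add. Components now {eta,iota,kappa,rho,zeta} {delta}
delta-eta (16): add. Components now {delta,eta,iota,kappa,rho,zeta}
The 4th edge added is kappa-rho.

kappa-rho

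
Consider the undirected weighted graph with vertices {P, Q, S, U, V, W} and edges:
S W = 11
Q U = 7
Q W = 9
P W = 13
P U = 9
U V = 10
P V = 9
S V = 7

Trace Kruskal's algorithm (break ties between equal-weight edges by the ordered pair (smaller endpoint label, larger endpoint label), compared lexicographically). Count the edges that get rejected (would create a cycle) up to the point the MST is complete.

Kruskal's algorithm — process edges by increasing weight (ties by edge label):
Q U (7): add. Components now {P} {V} {S} {Q,U} {W}
S V (7): add. Components now {P} {S,V} {Q,U} {W}
P U (9): add. Components now {P,Q,U} {S,V} {W}
P V (9): add. Components now {P,Q,S,U,V} {W}
Q W (9): add. Components now {P,Q,S,U,V,W}
Edges rejected before the tree was complete: 0.

0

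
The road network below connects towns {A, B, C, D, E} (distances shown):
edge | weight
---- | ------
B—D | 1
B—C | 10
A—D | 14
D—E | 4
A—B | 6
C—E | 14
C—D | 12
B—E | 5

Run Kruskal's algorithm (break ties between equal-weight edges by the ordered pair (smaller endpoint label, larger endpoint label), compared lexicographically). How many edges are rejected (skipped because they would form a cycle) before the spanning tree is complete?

1

Kruskal's algorithm — process edges by increasing weight (ties by edge label):
B—D (1): add — endpoints in different components.
D—E (4): add — endpoints in different components.
B—E (5): skip — B and E already connected.
A—B (6): add — endpoints in different components.
B—C (10): add — endpoints in different components.
Edges rejected before the tree was complete: 1.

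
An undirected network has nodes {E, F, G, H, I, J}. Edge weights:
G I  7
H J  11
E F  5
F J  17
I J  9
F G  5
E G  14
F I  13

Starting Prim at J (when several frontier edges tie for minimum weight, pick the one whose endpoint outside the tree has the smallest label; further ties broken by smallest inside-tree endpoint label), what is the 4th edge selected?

E-F

Prim, starting at J.
Step 1: cheapest edge leaving the tree is I J (9); add I.
Step 2: cheapest edge leaving the tree is G I (7); add G.
Step 3: cheapest edge leaving the tree is F G (5); add F.
Step 4: cheapest edge leaving the tree is E F (5); add E.
Step 5: cheapest edge leaving the tree is H J (11); add H.
The 4th edge added is E F.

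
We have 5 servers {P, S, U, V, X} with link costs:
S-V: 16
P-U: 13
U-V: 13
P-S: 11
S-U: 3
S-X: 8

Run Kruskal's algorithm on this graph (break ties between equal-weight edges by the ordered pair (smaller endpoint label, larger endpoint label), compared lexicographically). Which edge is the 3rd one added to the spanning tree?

P-S

Kruskal: consider edges lightest-first.
S-U (3): add. Components now {S,U} {V} {P} {X}
S-X (8): add. Components now {S,U,X} {V} {P}
P-S (11): add. Components now {P,S,U,X} {V}
P-U (13): skip — P and U already connected.
U-V (13): add. Components now {P,S,U,V,X}
The 3rd edge added is P-S.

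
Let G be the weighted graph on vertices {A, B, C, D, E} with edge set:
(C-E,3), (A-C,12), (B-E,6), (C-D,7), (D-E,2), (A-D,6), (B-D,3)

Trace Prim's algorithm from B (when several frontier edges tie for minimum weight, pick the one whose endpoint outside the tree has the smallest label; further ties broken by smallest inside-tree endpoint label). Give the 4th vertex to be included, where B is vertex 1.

C

Prim's algorithm from B:
Step 1: frontier [B-D 3, B-E 6] → take B-D (3); add D.
Step 2: frontier [B-E 6, D-E 2, A-D 6, C-D 7] → take D-E (2); add E.
Step 3: frontier [A-D 6, C-D 7, C-E 3] → take C-E (3); add C.
Step 4: frontier [A-C 12, A-D 6] → take A-D (6); add A.
Vertex order: B, D, E, C, A. The 4th vertex is C.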